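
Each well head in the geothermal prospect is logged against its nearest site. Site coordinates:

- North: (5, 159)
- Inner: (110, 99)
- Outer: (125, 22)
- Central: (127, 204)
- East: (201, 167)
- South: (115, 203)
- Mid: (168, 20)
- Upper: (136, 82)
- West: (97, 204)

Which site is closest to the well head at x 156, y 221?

Central

Squared distances to each site:
North: 26645.000; Inner: 17000.000; Outer: 40562.000; Central: 1130.000; East: 4941.000; South: 2005.000; Mid: 40545.000; Upper: 19721.000; West: 3770.000.
Minimum at Central.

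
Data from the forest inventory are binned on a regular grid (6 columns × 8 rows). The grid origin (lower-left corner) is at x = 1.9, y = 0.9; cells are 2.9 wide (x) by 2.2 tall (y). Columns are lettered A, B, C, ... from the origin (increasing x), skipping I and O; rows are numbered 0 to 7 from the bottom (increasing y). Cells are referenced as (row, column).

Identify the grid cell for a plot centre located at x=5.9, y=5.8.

(2, B)

Column index: ⌊(5.9 − 1.9) / 2.9⌋ = ⌊1.379⌋ = 1 → column B
Row offset from origin: ⌊(5.8 − 0.9) / 2.2⌋ = ⌊2.227⌋ = 2 → row 2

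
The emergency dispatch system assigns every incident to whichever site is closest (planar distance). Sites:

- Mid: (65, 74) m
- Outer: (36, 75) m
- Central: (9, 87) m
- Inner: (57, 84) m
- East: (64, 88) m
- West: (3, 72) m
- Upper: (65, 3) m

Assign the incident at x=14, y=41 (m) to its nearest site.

West

Squared distances to each site:
Mid: 3690.000; Outer: 1640.000; Central: 2141.000; Inner: 3698.000; East: 4709.000; West: 1082.000; Upper: 4045.000.
Minimum at West.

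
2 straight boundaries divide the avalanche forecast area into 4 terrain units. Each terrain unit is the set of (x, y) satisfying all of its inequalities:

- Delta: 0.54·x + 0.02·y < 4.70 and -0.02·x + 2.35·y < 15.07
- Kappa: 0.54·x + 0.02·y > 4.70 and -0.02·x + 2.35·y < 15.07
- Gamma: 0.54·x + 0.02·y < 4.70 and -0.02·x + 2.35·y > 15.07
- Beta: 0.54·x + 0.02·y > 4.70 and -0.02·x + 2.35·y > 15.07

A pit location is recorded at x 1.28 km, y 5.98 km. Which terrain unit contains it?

0.54·1.28 + 0.02·5.98 = 0.811, which is < 4.70
-0.02·1.28 + 2.35·5.98 = 14.027, which is < 15.07
This sign pattern matches Delta.

Delta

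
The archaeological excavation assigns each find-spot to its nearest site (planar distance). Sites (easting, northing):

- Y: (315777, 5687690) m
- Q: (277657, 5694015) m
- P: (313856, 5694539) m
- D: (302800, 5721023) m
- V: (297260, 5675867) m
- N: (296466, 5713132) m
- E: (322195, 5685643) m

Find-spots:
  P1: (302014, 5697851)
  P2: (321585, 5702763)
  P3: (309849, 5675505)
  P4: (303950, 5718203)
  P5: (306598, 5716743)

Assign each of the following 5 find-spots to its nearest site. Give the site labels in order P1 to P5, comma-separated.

P1 → P (d²=151202308.00)
P2 → P (d²=127371617.00)
P3 → V (d²=158613965.00)
P4 → D (d²=9274900.00)
P5 → D (d²=32743204.00)

P, P, V, D, D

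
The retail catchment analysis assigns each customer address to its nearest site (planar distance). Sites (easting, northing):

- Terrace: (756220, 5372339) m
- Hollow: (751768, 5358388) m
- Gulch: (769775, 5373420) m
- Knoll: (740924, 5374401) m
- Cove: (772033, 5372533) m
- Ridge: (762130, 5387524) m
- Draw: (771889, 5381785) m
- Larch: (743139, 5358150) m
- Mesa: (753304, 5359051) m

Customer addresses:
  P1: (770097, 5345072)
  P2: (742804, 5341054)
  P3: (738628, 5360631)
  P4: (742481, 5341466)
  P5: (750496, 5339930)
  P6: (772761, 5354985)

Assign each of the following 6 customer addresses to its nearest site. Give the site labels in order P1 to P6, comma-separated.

Mesa, Larch, Larch, Larch, Hollow, Cove

P1 → Mesa (d²=477417290.00)
P2 → Larch (d²=292385441.00)
P3 → Larch (d²=26504482.00)
P4 → Larch (d²=278788820.00)
P5 → Hollow (d²=342315748.00)
P6 → Cove (d²=308462288.00)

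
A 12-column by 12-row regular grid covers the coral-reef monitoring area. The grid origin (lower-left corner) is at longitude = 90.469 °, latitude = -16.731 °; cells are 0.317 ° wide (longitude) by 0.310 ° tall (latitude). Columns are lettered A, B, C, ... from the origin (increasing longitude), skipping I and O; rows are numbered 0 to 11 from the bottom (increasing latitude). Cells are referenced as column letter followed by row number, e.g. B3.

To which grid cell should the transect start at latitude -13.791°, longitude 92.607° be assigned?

Column index: ⌊(92.607 − 90.469) / 0.317⌋ = ⌊6.744⌋ = 6 → column G
Row offset from origin: ⌊(-13.791 − -16.731) / 0.310⌋ = ⌊9.484⌋ = 9 → row 9

G9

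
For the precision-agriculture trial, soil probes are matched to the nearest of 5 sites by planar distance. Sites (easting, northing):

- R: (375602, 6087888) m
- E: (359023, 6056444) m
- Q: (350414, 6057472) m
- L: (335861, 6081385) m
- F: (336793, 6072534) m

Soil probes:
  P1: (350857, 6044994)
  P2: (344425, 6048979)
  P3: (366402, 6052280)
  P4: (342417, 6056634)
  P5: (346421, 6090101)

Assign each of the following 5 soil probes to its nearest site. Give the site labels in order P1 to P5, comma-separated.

P1 → Q (d²=155896733.00)
P2 → Q (d²=107999170.00)
P3 → E (d²=71788537.00)
P4 → Q (d²=64654253.00)
P5 → L (d²=187482256.00)

Q, Q, E, Q, L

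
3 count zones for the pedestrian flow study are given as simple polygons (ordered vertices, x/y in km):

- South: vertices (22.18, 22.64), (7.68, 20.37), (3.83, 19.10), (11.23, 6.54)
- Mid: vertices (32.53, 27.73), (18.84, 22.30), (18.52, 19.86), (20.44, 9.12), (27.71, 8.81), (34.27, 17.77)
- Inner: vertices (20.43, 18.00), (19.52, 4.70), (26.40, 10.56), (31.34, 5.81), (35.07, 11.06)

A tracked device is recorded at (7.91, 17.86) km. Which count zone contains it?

Cast a ray rightward from (7.91, 17.86). For each polygon, the edges (by vertex number in listed order) whose endpoints lie on opposite sides of y = 17.86, where each meets that height, and whether that is right or left of the point:
South: 3–4 at x≈4.561 (left), 4–1 at x≈18.929 (right) → 1 crossing.
Mid: 3–4 at x≈18.878 (right), 6–1 at x≈34.254 (right) → 2 crossings.
Inner: 1–2 at x≈20.420 (right), 5–1 at x≈20.725 (right) → 2 crossings.
Only South has an odd count, so the point is inside South.

South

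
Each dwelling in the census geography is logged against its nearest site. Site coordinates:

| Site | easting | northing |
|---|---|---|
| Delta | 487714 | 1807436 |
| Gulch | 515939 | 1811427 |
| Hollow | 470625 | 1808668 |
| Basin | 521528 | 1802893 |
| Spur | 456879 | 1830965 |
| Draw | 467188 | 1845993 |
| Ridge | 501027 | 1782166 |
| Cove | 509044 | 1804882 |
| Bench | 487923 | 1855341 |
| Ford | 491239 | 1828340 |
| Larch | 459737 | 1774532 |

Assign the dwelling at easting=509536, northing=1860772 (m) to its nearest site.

Bench

Squared distances to each site:
Delta: 3320928580.000; Gulch: 2475927434.000; Hollow: 4228892737.000; Basin: 3493786705.000; Spur: 3661216898.000; Draw: 2011771945.000; Ridge: 6251306317.000; Cove: 3123934164.000; Bench: 496617530.000; Ford: 1386614833.000; Larch: 9917278001.000.
Minimum at Bench.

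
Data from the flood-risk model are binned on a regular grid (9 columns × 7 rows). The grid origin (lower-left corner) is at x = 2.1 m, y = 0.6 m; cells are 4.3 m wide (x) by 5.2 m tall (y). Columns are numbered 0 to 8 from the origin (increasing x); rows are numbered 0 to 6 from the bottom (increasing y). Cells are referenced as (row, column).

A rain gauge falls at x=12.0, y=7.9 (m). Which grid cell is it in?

Column index: ⌊(12.0 − 2.1) / 4.3⌋ = ⌊2.302⌋ = 2
Row offset from origin: ⌊(7.9 − 0.6) / 5.2⌋ = ⌊1.404⌋ = 1 → row 1

(1, 2)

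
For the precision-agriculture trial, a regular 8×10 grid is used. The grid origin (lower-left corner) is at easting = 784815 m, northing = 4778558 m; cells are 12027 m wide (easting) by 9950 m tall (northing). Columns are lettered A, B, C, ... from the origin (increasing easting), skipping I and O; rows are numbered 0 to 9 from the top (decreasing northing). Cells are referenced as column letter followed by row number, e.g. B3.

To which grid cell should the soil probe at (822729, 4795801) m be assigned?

Column index: ⌊(822729 − 784815) / 12027⌋ = ⌊3.152⌋ = 3 → column D
Row offset from origin: ⌊(4795801 − 4778558) / 9950⌋ = ⌊1.733⌋ = 1 → row 8 (counted from top)

D8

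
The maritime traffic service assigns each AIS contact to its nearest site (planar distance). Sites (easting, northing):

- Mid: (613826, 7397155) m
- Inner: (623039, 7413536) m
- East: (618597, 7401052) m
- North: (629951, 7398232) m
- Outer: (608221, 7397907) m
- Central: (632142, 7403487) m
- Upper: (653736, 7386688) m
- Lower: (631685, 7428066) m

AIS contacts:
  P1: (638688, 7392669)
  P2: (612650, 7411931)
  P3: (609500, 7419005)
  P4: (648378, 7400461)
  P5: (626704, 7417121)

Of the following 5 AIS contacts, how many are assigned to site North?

P1 → North
P2 → Inner
P3 → Inner
P4 → Upper
P5 → Inner
1 of the 5 goes to North.

1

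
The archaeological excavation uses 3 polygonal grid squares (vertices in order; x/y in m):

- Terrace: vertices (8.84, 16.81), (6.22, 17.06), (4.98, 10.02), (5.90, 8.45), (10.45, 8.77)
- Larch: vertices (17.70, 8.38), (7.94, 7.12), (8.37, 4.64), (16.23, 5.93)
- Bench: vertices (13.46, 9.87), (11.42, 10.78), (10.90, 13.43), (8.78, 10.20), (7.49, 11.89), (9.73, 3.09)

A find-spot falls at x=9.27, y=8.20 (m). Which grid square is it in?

Bench

Cast a ray rightward from (9.27, 8.20). For each polygon, the edges (by vertex number in listed order) whose endpoints lie on opposite sides of y = 8.20, where each meets that height, and whether that is right or left of the point:
Terrace: no edge straddles that height → 0 crossings.
Larch: 1–2 at x≈16.306 (right), 4–1 at x≈17.592 (right) → 2 crossings.
Bench: 5–6 at x≈8.429 (left), 6–1 at x≈12.541 (right) → 1 crossing.
Only Bench has an odd count, so the point is inside Bench.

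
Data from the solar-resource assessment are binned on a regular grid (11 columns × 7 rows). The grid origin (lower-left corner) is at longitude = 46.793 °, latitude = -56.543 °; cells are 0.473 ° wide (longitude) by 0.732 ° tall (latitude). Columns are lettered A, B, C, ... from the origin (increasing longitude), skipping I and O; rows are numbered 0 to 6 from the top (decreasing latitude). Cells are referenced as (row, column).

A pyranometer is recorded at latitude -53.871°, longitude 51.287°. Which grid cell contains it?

Column index: ⌊(51.287 − 46.793) / 0.473⌋ = ⌊9.501⌋ = 9 → column K
Row offset from origin: ⌊(-53.871 − -56.543) / 0.732⌋ = ⌊3.650⌋ = 3 → row 3 (counted from top)

(3, K)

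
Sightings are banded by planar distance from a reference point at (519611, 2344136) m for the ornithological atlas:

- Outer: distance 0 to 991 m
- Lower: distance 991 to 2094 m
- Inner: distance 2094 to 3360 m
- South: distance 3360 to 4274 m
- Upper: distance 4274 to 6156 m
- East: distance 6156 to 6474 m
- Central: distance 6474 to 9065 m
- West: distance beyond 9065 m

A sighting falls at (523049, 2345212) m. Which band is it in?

Distance = √((523049−519611)² + (2345212−2344136)²) = √(11819844.000 + 1157776.000) = 3602.446 m.
3360 ≤ 3602.446 < 4274 → South.

South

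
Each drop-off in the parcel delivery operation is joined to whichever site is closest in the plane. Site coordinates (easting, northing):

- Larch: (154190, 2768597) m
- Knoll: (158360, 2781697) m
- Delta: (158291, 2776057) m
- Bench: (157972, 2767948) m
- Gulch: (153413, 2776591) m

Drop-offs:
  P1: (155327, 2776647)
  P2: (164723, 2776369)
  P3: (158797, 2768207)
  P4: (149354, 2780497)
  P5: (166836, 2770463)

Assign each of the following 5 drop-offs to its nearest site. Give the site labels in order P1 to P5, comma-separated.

P1 → Gulch (d²=3666532.00)
P2 → Delta (d²=41467968.00)
P3 → Bench (d²=747706.00)
P4 → Gulch (d²=31732317.00)
P5 → Bench (d²=84895721.00)

Gulch, Delta, Bench, Gulch, Bench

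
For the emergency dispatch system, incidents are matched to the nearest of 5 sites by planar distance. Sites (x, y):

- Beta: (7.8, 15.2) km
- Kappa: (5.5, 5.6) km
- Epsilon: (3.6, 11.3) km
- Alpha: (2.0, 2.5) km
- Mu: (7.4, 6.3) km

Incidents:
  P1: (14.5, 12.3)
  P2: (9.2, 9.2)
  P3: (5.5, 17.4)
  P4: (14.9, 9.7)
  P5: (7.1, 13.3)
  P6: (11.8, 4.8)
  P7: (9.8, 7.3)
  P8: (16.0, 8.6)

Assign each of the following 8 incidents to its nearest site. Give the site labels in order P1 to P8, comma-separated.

Beta, Mu, Beta, Mu, Beta, Mu, Mu, Mu

P1 → Beta (d²=53.30)
P2 → Mu (d²=11.65)
P3 → Beta (d²=10.13)
P4 → Mu (d²=67.81)
P5 → Beta (d²=4.10)
P6 → Mu (d²=21.61)
P7 → Mu (d²=6.76)
P8 → Mu (d²=79.25)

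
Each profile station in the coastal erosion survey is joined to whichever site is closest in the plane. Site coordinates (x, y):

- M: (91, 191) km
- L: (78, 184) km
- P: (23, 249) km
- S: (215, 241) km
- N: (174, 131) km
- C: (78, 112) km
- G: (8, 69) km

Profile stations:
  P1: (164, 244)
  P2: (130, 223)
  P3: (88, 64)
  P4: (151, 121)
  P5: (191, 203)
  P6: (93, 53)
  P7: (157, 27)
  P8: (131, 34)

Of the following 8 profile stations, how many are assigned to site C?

P1 → S
P2 → M
P3 → C
P4 → N
P5 → S
P6 → C
P7 → N
P8 → C
3 of the 8 go to C.

3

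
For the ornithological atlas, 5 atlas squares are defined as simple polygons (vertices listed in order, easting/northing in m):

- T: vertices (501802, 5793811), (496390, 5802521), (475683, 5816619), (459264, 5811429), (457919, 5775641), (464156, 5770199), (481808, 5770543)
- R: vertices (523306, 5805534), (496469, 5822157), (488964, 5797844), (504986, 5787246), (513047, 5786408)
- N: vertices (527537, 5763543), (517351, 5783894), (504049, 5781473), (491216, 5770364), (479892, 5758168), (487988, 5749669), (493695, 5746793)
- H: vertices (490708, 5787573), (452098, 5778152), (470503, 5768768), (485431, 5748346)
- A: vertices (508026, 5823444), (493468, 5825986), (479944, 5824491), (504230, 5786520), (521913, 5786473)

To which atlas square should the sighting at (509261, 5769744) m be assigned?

N

Cast a ray rightward from (509261, 5769744). For each polygon, the edges (by vertex number in listed order) whose endpoints lie on opposite sides of northing = 5769744, where each meets that height, and whether that is right or left of the point:
T: no edge straddles that height → 0 crossings.
R: no edge straddles that height → 0 crossings.
N: 1–2 at easting≈524433.3 (right), 4–5 at easting≈490640.3 (left) → 1 crossing.
H: 2–3 at easting≈468588.8 (left), 4–1 at easting≈488309.6 (left) → 0 crossings.
A: no edge straddles that height → 0 crossings.
Only N has an odd count, so the point is inside N.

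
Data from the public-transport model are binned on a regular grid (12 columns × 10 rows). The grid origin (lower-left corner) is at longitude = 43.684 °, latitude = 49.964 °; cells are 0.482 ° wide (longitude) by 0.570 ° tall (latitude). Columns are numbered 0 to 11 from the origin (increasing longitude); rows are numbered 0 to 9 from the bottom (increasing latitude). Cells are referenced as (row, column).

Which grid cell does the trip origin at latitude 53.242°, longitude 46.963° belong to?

(5, 6)

Column index: ⌊(46.963 − 43.684) / 0.482⌋ = ⌊6.803⌋ = 6
Row offset from origin: ⌊(53.242 − 49.964) / 0.570⌋ = ⌊5.751⌋ = 5 → row 5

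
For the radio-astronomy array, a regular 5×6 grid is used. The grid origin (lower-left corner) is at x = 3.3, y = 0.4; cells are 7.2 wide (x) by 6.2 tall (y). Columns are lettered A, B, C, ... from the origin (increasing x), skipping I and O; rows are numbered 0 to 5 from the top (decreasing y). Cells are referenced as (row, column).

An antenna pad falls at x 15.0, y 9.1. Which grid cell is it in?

(4, B)

Column index: ⌊(15.0 − 3.3) / 7.2⌋ = ⌊1.625⌋ = 1 → column B
Row offset from origin: ⌊(9.1 − 0.4) / 6.2⌋ = ⌊1.403⌋ = 1 → row 4 (counted from top)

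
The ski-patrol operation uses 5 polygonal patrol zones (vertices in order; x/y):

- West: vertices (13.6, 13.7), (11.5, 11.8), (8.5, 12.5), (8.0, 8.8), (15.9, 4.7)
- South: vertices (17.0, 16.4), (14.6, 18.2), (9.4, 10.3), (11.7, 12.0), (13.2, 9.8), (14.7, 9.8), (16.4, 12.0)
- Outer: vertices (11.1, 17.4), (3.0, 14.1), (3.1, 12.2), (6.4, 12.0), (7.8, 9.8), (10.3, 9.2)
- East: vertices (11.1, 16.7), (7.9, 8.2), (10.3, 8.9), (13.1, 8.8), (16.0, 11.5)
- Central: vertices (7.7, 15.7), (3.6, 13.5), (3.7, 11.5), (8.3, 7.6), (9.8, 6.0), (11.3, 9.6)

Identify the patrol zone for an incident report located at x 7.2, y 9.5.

Central

Cast a ray rightward from (7.2, 9.5). For each polygon, the edges (by vertex number in listed order) whose endpoints lie on opposite sides of y = 9.5, where each meets that height, and whether that is right or left of the point:
West: 3–4 at x≈8.09 (right), 5–1 at x≈14.67 (right) → 2 crossings.
South: no edge straddles that height → 0 crossings.
Outer: 5–6 at x≈9.05 (right), 6–1 at x≈10.33 (right) → 2 crossings.
East: 1–2 at x≈8.39 (right), 4–5 at x≈13.85 (right) → 2 crossings.
Central: 3–4 at x≈6.06 (left), 5–6 at x≈11.26 (right) → 1 crossing.
Only Central has an odd count, so the point is inside Central.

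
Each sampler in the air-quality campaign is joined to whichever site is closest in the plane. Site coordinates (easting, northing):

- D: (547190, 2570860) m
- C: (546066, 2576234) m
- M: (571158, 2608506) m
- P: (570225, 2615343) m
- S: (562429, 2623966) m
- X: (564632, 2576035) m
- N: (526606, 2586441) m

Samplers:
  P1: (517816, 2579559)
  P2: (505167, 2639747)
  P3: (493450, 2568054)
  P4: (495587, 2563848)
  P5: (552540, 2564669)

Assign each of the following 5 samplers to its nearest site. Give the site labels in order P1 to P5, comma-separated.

N, N, N, N, D

P1 → N (d²=124626024.00)
P2 → N (d²=3301160357.00)
P3 → N (d²=1437402105.00)
P4 → N (d²=1472622010.00)
P5 → D (d²=66950981.00)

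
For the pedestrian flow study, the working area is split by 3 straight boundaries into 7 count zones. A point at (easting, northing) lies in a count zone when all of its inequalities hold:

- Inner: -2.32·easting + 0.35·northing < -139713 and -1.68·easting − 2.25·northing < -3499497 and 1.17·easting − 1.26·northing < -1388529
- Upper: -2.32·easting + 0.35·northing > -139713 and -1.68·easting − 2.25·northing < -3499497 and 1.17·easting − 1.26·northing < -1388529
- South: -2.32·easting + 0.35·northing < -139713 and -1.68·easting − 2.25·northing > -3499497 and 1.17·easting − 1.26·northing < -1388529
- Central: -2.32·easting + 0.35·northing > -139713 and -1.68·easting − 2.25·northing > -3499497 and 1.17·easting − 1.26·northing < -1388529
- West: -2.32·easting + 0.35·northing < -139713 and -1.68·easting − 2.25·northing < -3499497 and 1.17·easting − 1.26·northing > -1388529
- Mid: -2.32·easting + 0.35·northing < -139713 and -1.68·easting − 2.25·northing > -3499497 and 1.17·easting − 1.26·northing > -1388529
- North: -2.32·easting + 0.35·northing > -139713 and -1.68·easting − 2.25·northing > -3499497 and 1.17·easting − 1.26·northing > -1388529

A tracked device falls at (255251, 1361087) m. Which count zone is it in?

Central

-2.32·255251 + 0.35·1361087 = -115801.870, which is > -139713
-1.68·255251 − 2.25·1361087 = -3491267.430, which is > -3499497
1.17·255251 − 1.26·1361087 = -1416325.950, which is < -1388529
This sign pattern matches Central.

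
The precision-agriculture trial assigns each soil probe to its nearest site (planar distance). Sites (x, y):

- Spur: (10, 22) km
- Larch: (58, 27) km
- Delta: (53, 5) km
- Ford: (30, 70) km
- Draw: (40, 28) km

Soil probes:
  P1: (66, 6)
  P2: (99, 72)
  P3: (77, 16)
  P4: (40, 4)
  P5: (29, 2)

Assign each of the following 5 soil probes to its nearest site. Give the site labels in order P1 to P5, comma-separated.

P1 → Delta (d²=170.00)
P2 → Larch (d²=3706.00)
P3 → Larch (d²=482.00)
P4 → Delta (d²=170.00)
P5 → Delta (d²=585.00)

Delta, Larch, Larch, Delta, Delta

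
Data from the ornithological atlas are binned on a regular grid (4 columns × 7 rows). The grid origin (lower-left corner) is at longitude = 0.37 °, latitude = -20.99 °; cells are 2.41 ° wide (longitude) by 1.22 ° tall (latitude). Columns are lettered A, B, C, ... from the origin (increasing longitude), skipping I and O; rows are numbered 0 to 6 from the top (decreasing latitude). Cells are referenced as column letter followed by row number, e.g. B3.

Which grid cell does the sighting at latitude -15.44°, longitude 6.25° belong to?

Column index: ⌊(6.25 − 0.37) / 2.41⌋ = ⌊2.440⌋ = 2 → column C
Row offset from origin: ⌊(-15.44 − -20.99) / 1.22⌋ = ⌊4.549⌋ = 4 → row 2 (counted from top)

C2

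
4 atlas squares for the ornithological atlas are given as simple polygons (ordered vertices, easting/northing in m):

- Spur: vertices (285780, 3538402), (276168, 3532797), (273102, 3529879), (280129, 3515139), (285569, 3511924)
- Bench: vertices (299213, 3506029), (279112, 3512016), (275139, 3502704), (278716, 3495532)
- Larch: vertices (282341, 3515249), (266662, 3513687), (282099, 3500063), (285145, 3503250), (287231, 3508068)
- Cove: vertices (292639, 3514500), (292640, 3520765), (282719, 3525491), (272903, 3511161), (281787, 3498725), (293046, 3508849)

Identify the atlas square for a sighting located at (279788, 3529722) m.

Spur

Cast a ray rightward from (279788, 3529722). For each polygon, the edges (by vertex number in listed order) whose endpoints lie on opposite sides of northing = 3529722, where each meets that height, and whether that is right or left of the point:
Spur: 3–4 at easting≈273176.8 (left), 5–1 at easting≈285710.8 (right) → 1 crossing.
Bench: no edge straddles that height → 0 crossings.
Larch: no edge straddles that height → 0 crossings.
Cove: no edge straddles that height → 0 crossings.
Only Spur has an odd count, so the point is inside Spur.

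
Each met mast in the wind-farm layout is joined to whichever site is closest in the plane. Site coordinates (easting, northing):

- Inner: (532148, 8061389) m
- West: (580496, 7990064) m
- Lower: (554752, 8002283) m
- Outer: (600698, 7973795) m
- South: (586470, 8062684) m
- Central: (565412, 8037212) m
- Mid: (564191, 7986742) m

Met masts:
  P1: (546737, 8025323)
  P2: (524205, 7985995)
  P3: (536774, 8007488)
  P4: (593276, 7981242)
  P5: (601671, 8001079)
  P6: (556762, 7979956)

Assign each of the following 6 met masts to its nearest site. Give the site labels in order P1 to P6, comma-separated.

Central, Lower, Lower, Outer, West, Mid

P1 → Central (d²=490103946.00)
P2 → Lower (d²=1198418153.00)
P3 → Lower (d²=350300509.00)
P4 → Outer (d²=110543893.00)
P5 → West (d²=569710850.00)
P6 → Mid (d²=101239837.00)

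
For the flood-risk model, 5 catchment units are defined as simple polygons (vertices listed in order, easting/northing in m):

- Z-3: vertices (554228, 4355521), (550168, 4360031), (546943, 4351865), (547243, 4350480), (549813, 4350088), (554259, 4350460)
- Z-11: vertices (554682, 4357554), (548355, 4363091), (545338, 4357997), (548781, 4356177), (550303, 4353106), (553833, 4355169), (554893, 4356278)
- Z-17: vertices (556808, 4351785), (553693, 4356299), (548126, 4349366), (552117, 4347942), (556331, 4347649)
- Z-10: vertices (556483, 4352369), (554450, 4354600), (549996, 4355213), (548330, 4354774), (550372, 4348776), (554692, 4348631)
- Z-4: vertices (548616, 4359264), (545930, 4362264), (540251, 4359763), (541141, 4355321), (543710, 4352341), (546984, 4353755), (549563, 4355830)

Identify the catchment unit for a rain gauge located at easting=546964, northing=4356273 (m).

Cast a ray rightward from (546964, 4356273). For each polygon, the edges (by vertex number in listed order) whose endpoints lie on opposite sides of northing = 4356273, where each meets that height, and whether that is right or left of the point:
Z-3: 1–2 at easting≈553551.0 (right), 2–3 at easting≈548683.9 (right) → 2 crossings.
Z-11: 3–4 at easting≈548599.4 (right), 6–7 at easting≈554888.2 (right) → 2 crossings.
Z-17: 1–2 at easting≈553710.9 (right), 2–3 at easting≈553672.1 (right) → 2 crossings.
Z-10: no edge straddles that height → 0 crossings.
Z-4: 3–4 at easting≈540950.3 (left), 7–1 at easting≈549440.8 (right) → 1 crossing.
Only Z-4 has an odd count, so the point is inside Z-4.

Z-4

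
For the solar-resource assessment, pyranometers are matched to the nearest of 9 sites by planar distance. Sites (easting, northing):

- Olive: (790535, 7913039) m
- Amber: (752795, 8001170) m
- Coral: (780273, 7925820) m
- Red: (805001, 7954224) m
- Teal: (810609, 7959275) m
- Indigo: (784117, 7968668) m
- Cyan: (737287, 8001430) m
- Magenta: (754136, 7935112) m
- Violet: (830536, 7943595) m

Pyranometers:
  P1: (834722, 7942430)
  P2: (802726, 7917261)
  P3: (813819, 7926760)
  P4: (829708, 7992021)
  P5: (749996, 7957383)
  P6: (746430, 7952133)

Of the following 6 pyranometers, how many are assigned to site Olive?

1

P1 → Violet
P2 → Olive
P3 → Violet
P4 → Teal
P5 → Magenta
P6 → Magenta
1 of the 6 goes to Olive.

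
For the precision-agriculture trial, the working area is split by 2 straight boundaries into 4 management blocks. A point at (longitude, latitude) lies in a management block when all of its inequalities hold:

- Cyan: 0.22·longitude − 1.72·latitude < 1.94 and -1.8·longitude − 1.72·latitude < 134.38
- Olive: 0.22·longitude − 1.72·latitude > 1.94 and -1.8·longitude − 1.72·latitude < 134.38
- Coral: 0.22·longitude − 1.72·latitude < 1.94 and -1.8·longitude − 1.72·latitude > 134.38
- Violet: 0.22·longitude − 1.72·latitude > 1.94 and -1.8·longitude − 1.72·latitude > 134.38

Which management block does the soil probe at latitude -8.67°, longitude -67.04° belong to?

0.22·-67.04 − 1.72·-8.67 = 0.164, which is < 1.94
-1.8·-67.04 − 1.72·-8.67 = 135.584, which is > 134.38
This sign pattern matches Coral.

Coral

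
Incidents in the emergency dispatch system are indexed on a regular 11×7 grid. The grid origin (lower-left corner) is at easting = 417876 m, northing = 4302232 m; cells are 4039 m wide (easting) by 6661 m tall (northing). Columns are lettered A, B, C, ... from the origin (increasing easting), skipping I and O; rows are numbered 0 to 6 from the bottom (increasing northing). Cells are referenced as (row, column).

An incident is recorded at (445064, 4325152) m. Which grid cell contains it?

(3, G)

Column index: ⌊(445064 − 417876) / 4039⌋ = ⌊6.731⌋ = 6 → column G
Row offset from origin: ⌊(4325152 − 4302232) / 6661⌋ = ⌊3.441⌋ = 3 → row 3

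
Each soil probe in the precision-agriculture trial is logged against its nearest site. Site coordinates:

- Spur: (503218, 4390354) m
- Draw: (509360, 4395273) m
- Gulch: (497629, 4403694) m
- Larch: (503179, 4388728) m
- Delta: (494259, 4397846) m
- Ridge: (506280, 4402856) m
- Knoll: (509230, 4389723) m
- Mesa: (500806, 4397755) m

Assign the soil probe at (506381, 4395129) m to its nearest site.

Draw

Squared distances to each site:
Spur: 32805194.000; Draw: 8895177.000; Gulch: 149956729.000; Larch: 51225605.000; Delta: 154324973.000; Ridge: 59716730.000; Knoll: 37341637.000; Mesa: 37976501.000.
Minimum at Draw.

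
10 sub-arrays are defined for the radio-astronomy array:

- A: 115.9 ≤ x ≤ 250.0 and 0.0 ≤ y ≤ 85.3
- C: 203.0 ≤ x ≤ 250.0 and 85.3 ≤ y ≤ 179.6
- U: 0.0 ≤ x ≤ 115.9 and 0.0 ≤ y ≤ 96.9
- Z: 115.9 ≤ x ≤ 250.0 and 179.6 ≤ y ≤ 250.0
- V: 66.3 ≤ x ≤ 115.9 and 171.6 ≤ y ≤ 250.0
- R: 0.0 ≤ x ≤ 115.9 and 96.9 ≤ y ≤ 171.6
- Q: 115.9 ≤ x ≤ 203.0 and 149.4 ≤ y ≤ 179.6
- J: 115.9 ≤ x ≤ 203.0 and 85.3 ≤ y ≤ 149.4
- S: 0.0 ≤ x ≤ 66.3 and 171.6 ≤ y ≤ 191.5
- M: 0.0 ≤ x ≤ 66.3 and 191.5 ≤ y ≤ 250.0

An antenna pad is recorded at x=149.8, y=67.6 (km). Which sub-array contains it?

A

The point has x = 149.8 and y = 67.6.
Only A satisfies 115.9 ≤ x ≤ 250.0 and 0.0 ≤ y ≤ 85.3.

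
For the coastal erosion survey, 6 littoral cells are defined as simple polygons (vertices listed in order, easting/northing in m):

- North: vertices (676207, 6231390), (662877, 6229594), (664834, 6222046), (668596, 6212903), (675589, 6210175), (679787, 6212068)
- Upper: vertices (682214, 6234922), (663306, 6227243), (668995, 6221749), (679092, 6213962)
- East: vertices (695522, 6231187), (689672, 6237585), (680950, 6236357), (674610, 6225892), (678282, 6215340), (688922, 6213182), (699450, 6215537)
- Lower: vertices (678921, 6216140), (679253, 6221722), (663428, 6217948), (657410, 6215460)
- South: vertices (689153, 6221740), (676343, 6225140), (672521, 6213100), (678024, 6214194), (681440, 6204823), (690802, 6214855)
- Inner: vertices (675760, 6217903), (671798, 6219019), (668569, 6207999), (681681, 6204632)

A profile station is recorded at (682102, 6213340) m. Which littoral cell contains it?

South

Cast a ray rightward from (682102, 6213340). For each polygon, the edges (by vertex number in listed order) whose endpoints lie on opposite sides of northing = 6213340, where each meets that height, and whether that is right or left of the point:
North: 3–4 at easting≈668416.2 (left), 6–1 at easting≈679551.3 (left) → 0 crossings.
Upper: no edge straddles that height → 0 crossings.
East: 5–6 at easting≈688143.0 (right), 6–7 at easting≈689628.3 (right) → 2 crossings.
Lower: no edge straddles that height → 0 crossings.
South: 2–3 at easting≈672597.2 (left), 3–4 at easting≈673728.2 (left), 4–5 at easting≈678335.3 (left), 5–6 at easting≈689388.2 (right) → 1 crossing.
Inner: 2–3 at easting≈670134.0 (left), 4–1 at easting≈677795.8 (left) → 0 crossings.
Only South has an odd count, so the point is inside South.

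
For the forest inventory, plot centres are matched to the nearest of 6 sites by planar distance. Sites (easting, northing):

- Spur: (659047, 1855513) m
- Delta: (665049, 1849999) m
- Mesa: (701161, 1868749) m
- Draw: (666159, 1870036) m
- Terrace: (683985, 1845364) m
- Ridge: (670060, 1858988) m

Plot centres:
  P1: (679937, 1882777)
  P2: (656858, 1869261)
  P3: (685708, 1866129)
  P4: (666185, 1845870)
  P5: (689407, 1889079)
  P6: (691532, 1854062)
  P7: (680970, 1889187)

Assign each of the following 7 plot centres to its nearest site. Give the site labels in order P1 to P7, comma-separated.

Draw, Draw, Mesa, Delta, Mesa, Terrace, Draw

P1 → Draw (d²=352166365.00)
P2 → Draw (d²=87109226.00)
P3 → Mesa (d²=245659609.00)
P4 → Delta (d²=18339137.00)
P5 → Mesa (d²=551465416.00)
P6 → Terrace (d²=132612413.00)
P7 → Draw (d²=586126522.00)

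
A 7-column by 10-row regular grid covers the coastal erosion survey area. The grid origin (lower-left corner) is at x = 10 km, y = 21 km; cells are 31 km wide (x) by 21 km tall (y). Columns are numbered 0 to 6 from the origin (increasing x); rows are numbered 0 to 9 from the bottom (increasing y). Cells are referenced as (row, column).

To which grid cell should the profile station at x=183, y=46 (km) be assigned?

Column index: ⌊(183 − 10) / 31⌋ = ⌊5.581⌋ = 5
Row offset from origin: ⌊(46 − 21) / 21⌋ = ⌊1.190⌋ = 1 → row 1

(1, 5)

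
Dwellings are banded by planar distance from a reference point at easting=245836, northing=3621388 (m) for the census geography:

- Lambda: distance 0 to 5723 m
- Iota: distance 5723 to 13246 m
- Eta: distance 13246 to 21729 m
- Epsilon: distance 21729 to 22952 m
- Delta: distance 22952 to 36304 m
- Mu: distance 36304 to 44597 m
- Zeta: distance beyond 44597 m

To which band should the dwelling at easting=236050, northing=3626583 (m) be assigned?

Distance = √((236050−245836)² + (3626583−3621388)²) = √(95765796.000 + 26988025.000) = 11079.432 m.
5723 ≤ 11079.432 < 13246 → Iota.

Iota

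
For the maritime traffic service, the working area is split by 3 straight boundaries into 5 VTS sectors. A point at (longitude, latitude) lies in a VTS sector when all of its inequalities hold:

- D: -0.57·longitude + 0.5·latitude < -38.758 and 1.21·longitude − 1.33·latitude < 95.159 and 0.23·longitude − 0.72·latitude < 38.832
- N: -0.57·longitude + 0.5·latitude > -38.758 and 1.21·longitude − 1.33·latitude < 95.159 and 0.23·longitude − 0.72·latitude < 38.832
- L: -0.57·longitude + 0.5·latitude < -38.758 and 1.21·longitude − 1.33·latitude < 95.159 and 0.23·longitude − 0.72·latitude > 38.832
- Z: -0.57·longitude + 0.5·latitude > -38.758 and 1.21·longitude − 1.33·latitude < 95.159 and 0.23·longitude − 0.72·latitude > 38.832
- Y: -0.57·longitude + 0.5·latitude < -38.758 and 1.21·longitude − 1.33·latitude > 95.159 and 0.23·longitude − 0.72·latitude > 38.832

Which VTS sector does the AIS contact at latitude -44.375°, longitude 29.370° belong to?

-0.57·29.370 + 0.5·-44.375 = -38.928, which is < -38.758
1.21·29.370 − 1.33·-44.375 = 94.556, which is < 95.159
0.23·29.370 − 0.72·-44.375 = 38.705, which is < 38.832
This sign pattern matches D.

D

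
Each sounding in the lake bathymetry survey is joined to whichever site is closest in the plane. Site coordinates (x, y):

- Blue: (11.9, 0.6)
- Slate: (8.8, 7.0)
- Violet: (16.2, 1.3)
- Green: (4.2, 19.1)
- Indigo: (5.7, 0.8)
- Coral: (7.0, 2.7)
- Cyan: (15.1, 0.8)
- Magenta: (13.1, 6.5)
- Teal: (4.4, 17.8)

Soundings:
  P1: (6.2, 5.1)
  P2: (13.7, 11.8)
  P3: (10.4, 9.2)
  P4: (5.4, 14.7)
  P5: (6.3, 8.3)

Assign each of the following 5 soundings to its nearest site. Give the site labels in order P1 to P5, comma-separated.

Coral, Magenta, Slate, Teal, Slate

P1 → Coral (d²=6.40)
P2 → Magenta (d²=28.45)
P3 → Slate (d²=7.40)
P4 → Teal (d²=10.61)
P5 → Slate (d²=7.94)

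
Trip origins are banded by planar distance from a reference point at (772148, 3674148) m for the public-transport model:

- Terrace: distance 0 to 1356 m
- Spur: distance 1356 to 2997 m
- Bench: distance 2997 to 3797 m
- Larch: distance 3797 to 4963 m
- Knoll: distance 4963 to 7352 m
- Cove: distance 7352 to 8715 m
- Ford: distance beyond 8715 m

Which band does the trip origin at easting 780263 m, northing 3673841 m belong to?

Distance = √((780263−772148)² + (3673841−3674148)²) = √(65853225.000 + 94249.000) = 8120.805 m.
7352 ≤ 8120.805 < 8715 → Cove.

Cove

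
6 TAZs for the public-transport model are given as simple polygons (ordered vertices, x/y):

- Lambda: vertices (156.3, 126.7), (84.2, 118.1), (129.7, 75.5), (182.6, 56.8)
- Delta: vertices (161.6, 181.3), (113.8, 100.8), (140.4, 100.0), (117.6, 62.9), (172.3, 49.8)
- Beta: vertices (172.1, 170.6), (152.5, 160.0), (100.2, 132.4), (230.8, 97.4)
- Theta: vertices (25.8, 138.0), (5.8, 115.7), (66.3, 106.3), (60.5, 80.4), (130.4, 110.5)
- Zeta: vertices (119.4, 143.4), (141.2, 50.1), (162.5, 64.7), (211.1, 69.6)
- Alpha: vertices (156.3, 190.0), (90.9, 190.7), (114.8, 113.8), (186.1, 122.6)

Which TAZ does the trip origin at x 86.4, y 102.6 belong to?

Cast a ray rightward from (86.4, 102.6). For each polygon, the edges (by vertex number in listed order) whose endpoints lie on opposite sides of y = 102.6, where each meets that height, and whether that is right or left of the point:
Lambda: 2–3 at x≈100.76 (right), 4–1 at x≈165.37 (right) → 2 crossings.
Delta: 1–2 at x≈114.87 (right), 5–1 at x≈168.00 (right) → 2 crossings.
Beta: 3–4 at x≈211.40 (right), 4–1 at x≈226.63 (right) → 2 crossings.
Theta: 3–4 at x≈65.47 (left), 4–5 at x≈112.05 (right) → 1 crossing.
Zeta: 1–2 at x≈128.93 (right), 4–1 at x≈170.10 (right) → 2 crossings.
Alpha: no edge straddles that height → 0 crossings.
Only Theta has an odd count, so the point is inside Theta.

Theta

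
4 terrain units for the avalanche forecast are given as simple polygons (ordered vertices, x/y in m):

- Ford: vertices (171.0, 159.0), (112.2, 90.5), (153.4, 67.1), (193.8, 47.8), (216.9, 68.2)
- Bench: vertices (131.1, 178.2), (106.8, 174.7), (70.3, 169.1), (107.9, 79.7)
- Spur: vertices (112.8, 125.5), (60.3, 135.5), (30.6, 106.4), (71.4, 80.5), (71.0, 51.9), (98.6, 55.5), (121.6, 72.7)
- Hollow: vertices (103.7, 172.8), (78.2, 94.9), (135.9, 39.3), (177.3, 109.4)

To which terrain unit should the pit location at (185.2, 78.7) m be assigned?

Cast a ray rightward from (185.2, 78.7). For each polygon, the edges (by vertex number in listed order) whose endpoints lie on opposite sides of y = 78.7, where each meets that height, and whether that is right or left of the point:
Ford: 2–3 at x≈132.98 (left), 5–1 at x≈211.59 (right) → 1 crossing.
Bench: no edge straddles that height → 0 crossings.
Spur: 4–5 at x≈71.37 (left), 7–1 at x≈120.60 (left) → 0 crossings.
Hollow: 2–3 at x≈95.01 (left), 3–4 at x≈159.17 (left) → 0 crossings.
Only Ford has an odd count, so the point is inside Ford.

Ford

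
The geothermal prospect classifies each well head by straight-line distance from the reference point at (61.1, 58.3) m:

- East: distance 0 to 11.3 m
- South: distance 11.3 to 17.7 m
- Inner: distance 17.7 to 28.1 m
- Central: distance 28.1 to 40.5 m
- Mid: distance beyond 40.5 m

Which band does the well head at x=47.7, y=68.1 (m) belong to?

South

Distance = √((47.7−61.1)² + (68.1−58.3)²) = √(179.560 + 96.040) = 16.601 m.
11.3 ≤ 16.601 < 17.7 → South.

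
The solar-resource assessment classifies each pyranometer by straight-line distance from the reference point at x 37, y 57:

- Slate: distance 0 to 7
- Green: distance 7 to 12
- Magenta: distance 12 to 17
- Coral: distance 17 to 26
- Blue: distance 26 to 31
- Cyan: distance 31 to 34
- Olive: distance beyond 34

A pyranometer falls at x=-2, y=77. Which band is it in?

Olive

Distance = √((-2−37)² + (77−57)²) = √(1521.000 + 400.000) = 43.829.
34 ≤ 43.829 < ∞ → Olive.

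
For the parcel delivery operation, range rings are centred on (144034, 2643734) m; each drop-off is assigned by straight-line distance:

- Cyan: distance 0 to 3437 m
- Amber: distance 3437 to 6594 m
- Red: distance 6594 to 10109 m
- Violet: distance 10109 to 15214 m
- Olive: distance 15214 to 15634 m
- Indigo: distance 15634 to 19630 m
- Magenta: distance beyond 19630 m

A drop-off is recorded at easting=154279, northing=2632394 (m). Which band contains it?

Olive

Distance = √((154279−144034)² + (2632394−2643734)²) = √(104960025.000 + 128595600.000) = 15282.527 m.
15214 ≤ 15282.527 < 15634 → Olive.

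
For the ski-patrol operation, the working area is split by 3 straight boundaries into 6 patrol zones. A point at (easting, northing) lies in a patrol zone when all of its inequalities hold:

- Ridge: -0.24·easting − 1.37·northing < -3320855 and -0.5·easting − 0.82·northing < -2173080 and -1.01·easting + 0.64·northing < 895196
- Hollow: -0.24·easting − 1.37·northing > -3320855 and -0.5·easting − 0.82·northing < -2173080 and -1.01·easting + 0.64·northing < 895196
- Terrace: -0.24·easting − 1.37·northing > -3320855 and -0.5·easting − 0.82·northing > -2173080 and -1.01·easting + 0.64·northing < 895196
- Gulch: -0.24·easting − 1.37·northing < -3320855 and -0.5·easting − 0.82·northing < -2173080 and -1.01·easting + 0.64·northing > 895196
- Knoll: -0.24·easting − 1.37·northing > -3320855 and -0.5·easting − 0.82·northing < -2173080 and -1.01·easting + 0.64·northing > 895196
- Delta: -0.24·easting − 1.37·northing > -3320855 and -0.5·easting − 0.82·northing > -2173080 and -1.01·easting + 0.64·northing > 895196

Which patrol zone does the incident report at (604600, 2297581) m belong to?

-0.24·604600 − 1.37·2297581 = -3292789.970, which is > -3320855
-0.5·604600 − 0.82·2297581 = -2186316.420, which is < -2173080
-1.01·604600 + 0.64·2297581 = 859805.840, which is < 895196
This sign pattern matches Hollow.

Hollow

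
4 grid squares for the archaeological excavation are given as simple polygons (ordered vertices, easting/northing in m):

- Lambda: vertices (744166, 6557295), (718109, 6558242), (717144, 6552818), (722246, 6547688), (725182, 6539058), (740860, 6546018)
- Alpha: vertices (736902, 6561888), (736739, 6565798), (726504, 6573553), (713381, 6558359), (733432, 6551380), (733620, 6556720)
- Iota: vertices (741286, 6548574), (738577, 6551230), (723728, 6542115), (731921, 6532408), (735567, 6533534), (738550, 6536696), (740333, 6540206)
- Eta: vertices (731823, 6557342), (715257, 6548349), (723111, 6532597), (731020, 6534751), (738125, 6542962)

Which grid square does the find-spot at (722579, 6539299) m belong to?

Eta

Cast a ray rightward from (722579, 6539299). For each polygon, the edges (by vertex number in listed order) whose endpoints lie on opposite sides of northing = 6539299, where each meets that height, and whether that is right or left of the point:
Lambda: 4–5 at easting≈725100.0 (right), 5–6 at easting≈725724.9 (right) → 2 crossings.
Alpha: no edge straddles that height → 0 crossings.
Iota: 3–4 at easting≈726104.8 (right), 6–7 at easting≈739872.3 (right) → 2 crossings.
Eta: 2–3 at easting≈719769.4 (left), 4–5 at easting≈734955.4 (right) → 1 crossing.
Only Eta has an odd count, so the point is inside Eta.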